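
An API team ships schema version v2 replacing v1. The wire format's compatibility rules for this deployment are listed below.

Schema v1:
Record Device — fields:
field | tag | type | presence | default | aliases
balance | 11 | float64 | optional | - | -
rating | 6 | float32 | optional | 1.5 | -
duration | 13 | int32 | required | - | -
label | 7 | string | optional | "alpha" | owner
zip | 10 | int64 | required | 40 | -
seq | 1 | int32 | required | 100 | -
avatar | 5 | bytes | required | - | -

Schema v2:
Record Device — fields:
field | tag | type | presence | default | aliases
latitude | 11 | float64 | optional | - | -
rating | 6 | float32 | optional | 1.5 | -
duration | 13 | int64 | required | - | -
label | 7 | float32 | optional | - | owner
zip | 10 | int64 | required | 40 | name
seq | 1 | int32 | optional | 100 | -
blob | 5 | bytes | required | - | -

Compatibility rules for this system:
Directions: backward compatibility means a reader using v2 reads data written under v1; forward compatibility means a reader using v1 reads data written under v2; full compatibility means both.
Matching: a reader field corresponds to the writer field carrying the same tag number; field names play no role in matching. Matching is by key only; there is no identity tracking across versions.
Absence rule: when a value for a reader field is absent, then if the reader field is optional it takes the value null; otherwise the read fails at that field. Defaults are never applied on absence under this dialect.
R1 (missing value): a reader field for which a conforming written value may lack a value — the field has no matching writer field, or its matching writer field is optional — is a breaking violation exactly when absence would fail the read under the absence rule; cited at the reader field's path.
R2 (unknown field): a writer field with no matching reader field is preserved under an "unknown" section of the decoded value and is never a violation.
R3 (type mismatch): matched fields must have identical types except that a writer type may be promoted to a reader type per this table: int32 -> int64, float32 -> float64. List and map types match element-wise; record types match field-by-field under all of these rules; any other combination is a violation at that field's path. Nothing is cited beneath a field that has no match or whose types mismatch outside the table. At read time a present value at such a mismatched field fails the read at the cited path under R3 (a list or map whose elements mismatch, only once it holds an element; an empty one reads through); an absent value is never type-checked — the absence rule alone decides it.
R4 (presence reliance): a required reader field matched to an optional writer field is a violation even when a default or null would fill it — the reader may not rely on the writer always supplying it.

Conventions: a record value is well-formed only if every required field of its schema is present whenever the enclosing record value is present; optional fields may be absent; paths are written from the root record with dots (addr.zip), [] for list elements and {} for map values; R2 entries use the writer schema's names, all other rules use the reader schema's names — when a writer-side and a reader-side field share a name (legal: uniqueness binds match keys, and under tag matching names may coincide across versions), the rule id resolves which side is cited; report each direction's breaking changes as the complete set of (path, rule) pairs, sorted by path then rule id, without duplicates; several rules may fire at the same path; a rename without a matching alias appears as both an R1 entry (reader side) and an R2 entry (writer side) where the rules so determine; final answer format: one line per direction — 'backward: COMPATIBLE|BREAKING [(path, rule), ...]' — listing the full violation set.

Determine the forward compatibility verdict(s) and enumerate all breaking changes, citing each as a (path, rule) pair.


forward: BREAKING [(duration, R3), (label, R3), (seq, R1), (seq, R4)]

in Device below, arrows point writer -> reader
forward on Device — v1 reading data written by v2:
  balance: float64 -> float64, writer optional; from latitude
  rating: float32 -> float32, writer optional; from rating
  duration: int64 -> int32, writer required; from duration
  label: float32 -> string, writer optional; from label
  zip: int64 -> int64, writer required; from zip
  seq: int32 -> int32, writer optional; from seq
  avatar: bytes -> bytes, writer required; from blob
  violation R3 at duration
  violation R3 at label
  violation R1 at seq
  violation R4 at seq
  forward on Device therefore BREAKING (4)
checking off the Device differences that do not matter here:
  renamed field avatar to blob in record Device -> inert for the asked Device verdict: nothing fires
  renamed field balance to latitude in record Device -> inert for the asked Device verdict: nothing fires


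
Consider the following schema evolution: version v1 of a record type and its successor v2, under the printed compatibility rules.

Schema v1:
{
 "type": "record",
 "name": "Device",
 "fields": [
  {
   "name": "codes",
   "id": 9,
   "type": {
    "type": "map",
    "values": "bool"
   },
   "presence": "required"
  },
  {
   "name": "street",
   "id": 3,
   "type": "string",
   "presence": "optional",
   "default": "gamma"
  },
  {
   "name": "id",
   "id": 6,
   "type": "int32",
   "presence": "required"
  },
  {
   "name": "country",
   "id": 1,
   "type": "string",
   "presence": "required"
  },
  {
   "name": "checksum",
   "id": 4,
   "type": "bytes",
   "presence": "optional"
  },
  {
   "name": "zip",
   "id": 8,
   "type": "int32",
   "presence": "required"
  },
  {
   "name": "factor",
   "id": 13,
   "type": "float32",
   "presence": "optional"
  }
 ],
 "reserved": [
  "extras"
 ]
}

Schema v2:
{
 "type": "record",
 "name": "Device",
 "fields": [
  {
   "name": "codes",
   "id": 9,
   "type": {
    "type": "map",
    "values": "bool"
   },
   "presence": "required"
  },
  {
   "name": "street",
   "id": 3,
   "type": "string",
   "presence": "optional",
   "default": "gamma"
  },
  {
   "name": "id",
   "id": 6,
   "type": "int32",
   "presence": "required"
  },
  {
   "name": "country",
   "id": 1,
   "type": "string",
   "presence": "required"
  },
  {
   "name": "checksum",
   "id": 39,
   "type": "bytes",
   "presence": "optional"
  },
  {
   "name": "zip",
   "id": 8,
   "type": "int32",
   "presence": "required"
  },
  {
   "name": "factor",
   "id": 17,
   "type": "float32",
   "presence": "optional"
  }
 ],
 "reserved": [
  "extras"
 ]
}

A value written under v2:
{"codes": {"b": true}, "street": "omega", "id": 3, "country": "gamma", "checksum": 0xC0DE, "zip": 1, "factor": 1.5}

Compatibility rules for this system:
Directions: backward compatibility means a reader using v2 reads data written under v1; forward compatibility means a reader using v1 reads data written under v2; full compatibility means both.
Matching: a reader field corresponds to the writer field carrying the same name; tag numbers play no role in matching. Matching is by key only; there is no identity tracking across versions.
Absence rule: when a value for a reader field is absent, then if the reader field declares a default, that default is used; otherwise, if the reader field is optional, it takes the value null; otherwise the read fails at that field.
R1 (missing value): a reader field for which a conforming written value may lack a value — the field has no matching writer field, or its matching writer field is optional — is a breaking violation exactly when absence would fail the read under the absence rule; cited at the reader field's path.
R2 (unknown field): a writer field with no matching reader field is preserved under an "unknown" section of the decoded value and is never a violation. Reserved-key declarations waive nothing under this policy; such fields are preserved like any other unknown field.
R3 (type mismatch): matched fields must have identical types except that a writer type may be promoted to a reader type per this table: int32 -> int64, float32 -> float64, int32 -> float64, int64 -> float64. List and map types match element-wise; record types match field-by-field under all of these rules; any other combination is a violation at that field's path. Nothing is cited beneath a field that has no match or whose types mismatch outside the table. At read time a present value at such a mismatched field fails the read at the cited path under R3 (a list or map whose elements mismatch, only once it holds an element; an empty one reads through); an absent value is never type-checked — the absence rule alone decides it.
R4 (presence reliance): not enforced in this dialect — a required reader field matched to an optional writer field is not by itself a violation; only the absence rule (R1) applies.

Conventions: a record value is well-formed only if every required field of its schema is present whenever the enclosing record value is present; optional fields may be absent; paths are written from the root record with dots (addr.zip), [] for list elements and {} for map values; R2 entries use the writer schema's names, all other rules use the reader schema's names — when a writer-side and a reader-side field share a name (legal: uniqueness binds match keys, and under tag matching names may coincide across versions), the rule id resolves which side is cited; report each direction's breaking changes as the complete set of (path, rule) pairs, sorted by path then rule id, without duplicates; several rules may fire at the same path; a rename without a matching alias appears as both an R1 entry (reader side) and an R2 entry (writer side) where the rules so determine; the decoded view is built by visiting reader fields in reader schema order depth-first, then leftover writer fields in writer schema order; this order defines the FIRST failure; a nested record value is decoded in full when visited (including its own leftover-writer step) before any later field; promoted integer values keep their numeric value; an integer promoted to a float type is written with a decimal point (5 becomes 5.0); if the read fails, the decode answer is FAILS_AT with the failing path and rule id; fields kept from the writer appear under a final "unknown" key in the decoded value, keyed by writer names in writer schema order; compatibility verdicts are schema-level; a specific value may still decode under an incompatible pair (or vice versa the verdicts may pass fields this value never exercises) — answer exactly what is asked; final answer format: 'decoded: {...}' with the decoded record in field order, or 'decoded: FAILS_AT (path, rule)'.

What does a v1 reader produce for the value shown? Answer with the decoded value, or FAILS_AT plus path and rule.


decoded: {"codes": {"b": true}, "street": "omega", "id": 3, "country": "gamma", "checksum": 0xC0DE, "zip": 1, "factor": 1.5}

each type pair in Device: writer, then reader
decode walk for Device under reader schema v1:
  codes := {"b": true}
  street := "omega"
  id := 3
  country := "gamma"
  checksum := 0xC0DE
  zip := 1
  factor := 1.5
  => decoded: {"codes": {"b": true}, "street": "omega", "id": 3, "country": "gamma", "checksum": 0xC0DE, "zip": 1, "factor": 1.5}
diffs on Device not affecting the asked answer:
  field checksum in record Device: tag 4 changed to 39 -> no rule fires on it and the decoded Device view is identical with or without it
  field factor in record Device: tag 13 changed to 17 -> no rule fires on it and the decoded Device view is identical with or without it


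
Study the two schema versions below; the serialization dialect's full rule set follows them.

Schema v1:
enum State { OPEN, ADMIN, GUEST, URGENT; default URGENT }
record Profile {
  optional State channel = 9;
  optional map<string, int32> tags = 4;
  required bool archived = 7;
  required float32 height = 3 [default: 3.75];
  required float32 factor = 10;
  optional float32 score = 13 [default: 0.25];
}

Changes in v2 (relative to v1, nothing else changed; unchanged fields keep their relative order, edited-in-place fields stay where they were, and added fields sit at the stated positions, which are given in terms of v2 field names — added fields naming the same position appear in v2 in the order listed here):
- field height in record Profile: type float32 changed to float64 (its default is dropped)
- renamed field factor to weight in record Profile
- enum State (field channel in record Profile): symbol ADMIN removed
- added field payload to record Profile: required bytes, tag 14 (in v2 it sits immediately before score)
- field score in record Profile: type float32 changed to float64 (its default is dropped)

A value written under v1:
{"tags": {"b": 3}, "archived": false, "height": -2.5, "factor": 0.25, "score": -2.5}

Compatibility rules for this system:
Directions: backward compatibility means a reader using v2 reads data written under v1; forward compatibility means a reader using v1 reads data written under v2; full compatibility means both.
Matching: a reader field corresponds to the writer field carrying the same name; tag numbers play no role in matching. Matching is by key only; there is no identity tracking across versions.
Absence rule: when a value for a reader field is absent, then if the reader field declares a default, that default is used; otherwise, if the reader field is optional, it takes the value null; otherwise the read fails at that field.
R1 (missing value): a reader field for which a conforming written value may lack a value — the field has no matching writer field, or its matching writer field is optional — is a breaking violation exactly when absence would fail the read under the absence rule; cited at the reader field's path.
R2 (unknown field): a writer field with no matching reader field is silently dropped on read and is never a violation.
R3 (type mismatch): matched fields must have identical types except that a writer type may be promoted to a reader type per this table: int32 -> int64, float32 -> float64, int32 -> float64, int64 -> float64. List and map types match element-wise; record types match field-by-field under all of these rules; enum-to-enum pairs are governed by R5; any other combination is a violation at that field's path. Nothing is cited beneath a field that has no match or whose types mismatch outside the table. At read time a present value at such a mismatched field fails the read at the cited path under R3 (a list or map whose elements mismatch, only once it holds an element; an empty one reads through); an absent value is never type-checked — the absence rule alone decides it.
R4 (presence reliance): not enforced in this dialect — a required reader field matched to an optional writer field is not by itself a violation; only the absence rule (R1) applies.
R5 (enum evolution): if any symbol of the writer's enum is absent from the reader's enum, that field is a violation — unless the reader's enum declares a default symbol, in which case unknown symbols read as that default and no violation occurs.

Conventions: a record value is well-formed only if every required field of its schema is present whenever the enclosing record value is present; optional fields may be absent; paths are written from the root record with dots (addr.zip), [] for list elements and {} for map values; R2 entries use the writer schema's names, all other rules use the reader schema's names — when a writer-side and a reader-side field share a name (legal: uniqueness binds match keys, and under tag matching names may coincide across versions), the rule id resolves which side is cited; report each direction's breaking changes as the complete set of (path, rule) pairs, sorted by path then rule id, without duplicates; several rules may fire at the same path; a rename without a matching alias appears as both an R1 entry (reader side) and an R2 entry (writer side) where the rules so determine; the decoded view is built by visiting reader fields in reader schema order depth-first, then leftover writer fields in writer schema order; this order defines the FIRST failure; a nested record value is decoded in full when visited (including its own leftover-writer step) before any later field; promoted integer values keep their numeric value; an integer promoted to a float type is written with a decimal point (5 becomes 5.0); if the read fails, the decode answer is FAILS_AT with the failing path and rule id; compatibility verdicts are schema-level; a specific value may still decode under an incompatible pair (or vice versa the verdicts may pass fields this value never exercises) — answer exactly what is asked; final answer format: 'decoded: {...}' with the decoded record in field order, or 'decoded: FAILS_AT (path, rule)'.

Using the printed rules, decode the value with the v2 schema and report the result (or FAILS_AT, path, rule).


decoded: FAILS_AT (weight, R1)

in Profile below, arrows point writer -> reader
migrating the Profile value to v2:
  channel := null (absent, optional -> null)
  tags := {"b": 3}
  archived := false
  height := -2.5 (float32 -> float64)
  read fails at weight under R1 (no fill)
  => FAILS_AT (weight, R1)
checking off the Profile differences that do not matter here:
  field height in record Profile: type float32 changed to float64 (its default is dropped) -> matters for Profile compatibility verdicts, not for this value's decode
  enum State (field channel in record Profile): symbol ADMIN removed -> no rule fires on it and the decoded Profile view is identical with or without it
  added field payload to record Profile: required bytes, tag 14 (in v2 it sits immediately before score) -> matters for Profile compatibility verdicts, not for this value's decode
  field score in record Profile: type float32 changed to float64 (its default is dropped) -> matters for Profile compatibility verdicts, not for this value's decode


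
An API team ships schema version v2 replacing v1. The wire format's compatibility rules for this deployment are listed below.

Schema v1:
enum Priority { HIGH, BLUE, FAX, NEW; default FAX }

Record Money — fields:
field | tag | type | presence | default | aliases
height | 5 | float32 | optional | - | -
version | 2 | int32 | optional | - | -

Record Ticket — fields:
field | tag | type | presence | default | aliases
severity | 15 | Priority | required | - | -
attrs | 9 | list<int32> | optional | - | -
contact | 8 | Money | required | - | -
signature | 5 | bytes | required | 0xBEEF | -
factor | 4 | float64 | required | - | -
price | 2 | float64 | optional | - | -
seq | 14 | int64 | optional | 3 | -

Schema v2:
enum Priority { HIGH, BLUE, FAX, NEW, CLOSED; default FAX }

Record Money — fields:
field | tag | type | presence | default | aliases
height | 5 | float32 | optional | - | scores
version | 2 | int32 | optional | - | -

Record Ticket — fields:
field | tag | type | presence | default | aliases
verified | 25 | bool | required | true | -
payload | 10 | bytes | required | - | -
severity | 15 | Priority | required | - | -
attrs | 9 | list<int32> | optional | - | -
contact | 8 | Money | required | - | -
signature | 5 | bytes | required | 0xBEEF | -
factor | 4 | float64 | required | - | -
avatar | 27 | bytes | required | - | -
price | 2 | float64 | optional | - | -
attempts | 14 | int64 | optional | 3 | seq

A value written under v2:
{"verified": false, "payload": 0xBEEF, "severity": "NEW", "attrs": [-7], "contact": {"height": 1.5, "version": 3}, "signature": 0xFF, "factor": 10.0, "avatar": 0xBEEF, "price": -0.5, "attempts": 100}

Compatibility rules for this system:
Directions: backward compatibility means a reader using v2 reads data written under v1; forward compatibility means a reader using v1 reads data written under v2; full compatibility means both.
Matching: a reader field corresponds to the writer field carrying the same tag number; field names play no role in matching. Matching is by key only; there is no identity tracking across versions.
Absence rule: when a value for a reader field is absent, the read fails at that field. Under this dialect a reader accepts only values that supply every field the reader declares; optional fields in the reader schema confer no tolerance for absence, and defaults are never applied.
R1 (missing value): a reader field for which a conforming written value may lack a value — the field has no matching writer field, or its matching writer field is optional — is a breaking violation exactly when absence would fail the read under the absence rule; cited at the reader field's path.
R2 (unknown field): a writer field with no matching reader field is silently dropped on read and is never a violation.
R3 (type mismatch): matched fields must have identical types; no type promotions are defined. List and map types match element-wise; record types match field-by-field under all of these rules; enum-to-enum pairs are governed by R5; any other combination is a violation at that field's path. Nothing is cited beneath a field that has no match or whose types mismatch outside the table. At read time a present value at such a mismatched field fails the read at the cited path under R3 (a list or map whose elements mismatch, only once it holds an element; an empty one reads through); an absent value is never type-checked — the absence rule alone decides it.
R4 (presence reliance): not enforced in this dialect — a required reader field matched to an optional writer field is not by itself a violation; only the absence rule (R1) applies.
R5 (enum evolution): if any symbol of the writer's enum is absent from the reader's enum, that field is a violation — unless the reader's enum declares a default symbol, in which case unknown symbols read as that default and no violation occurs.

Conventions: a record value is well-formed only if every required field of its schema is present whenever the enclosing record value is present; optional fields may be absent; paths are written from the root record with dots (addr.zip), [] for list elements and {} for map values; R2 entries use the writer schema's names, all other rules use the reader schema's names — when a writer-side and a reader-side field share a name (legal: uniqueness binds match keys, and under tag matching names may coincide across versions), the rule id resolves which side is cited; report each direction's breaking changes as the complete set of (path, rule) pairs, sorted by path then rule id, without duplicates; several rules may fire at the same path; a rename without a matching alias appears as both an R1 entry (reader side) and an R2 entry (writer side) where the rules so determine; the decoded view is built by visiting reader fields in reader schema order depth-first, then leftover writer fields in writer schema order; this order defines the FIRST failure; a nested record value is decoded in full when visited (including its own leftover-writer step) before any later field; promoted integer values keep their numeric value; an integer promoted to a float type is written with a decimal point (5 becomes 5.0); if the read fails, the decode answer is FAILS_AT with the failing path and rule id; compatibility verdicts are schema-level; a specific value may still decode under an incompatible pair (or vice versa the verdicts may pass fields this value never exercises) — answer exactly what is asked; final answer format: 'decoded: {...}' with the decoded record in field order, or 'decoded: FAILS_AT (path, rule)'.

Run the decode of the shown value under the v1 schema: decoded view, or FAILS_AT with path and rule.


arrows below run writer -> reader for Ticket
decode walk for Ticket under reader schema v1:
  severity := "NEW"
  attrs := [-7]
  contact.height := 1.5
  contact.version := 3
  signature := 0xFF
  factor := 10.0
  price := -0.5
  seq := 100 (from writer attempts)
  writer verified: unmatched, discarded
  writer payload: unmatched, discarded
  writer avatar: unmatched, discarded
  => decoded: {"severity": "NEW", "attrs": [-7], "contact": {"height": 1.5, "version": 3}, "signature": 0xFF, "factor": 10.0, "price": -0.5, "seq": 100}
the other Ticket changes do not affect what is asked:
  added field avatar to record Ticket: required bytes, tag 27 (in v2 it sits immediately before price) -> a verdict-level change on Ticket — the shown value reads the same
  added field verified to record Ticket: required bool, tag 25, default true (in v2 it sits immediately before severity) -> a verdict-level change on Ticket — the shown value reads the same
  renamed field seq to attempts in record Ticket (alias seq declared on the renamed field) -> a verdict-level change on Ticket — the shown value reads the same
  enum Priority (field severity in record Ticket): symbol CLOSED added -> no rule fires on it and the decoded Ticket view is identical with or without it
  added field payload to record Ticket: required bytes, tag 10 (in v2 it sits immediately before severity) -> a verdict-level change on Ticket — the shown value reads the same

decoded: {"severity": "NEW", "attrs": [-7], "contact": {"height": 1.5, "version": 3}, "signature": 0xFF, "factor": 10.0, "price": -0.5, "seq": 100}


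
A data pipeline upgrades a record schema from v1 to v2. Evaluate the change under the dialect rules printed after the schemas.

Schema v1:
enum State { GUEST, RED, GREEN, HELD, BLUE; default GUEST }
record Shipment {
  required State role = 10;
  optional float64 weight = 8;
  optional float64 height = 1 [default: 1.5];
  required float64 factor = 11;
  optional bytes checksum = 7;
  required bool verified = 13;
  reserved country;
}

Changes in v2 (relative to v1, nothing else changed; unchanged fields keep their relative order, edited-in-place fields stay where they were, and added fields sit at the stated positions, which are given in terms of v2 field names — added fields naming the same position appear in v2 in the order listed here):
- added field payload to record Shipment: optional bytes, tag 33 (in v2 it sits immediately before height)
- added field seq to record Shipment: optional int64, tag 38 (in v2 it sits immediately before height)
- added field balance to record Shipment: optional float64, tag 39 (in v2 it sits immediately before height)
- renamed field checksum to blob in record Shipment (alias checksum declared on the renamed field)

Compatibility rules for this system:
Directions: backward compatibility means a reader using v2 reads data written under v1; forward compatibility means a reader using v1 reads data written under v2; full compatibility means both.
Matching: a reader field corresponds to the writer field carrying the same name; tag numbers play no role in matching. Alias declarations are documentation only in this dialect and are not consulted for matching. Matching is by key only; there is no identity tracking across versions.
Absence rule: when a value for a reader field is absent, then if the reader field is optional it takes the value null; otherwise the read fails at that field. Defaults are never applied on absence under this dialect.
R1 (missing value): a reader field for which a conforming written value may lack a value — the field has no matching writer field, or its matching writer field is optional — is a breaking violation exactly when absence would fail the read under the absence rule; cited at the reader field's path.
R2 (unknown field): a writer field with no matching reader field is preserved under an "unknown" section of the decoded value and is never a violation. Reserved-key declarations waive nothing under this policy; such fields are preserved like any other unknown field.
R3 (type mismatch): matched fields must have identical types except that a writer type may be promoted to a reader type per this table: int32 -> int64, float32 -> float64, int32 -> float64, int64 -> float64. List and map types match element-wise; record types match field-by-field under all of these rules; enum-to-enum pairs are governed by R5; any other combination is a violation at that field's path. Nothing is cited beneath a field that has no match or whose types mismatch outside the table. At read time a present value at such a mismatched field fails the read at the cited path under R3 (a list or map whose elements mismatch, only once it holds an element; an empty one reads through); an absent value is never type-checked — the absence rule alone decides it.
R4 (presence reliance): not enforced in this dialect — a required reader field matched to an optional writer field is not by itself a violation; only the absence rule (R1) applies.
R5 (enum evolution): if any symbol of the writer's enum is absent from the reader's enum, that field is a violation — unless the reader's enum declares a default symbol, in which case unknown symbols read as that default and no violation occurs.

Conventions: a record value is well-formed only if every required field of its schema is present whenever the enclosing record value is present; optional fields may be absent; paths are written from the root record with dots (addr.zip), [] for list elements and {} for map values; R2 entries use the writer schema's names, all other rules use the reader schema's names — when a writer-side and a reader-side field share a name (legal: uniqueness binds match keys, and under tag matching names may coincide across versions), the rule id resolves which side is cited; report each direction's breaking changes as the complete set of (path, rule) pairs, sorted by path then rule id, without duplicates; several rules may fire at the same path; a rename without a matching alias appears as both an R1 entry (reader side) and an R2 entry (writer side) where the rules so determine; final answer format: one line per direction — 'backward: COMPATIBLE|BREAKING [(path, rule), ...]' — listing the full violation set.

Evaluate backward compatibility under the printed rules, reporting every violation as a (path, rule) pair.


backward: COMPATIBLE []

arrows below run writer -> reader for Shipment
backward pass over Shipment, reader schema v2, writer schema v1:
  role <- role (State -> State, writer required)
  weight <- weight (float64 -> float64, writer optional)
  no writer field matches reader payload
  no writer field matches reader seq
  no writer field matches reader balance
  height <- height (float64 -> float64, writer optional)
  factor <- factor (float64 -> float64, writer required)
  no writer field matches reader blob
  verified <- verified (bool -> bool, writer required)
  checksum (writer side), unknown to reader
  => no violations; backward on Shipment: COMPATIBLE
remaining Shipment differences; none change what is asked:
  added field seq to record Shipment: optional int64, tag 38 (in v2 it sits immediately before height) -> inert for the asked Shipment verdict: nothing fires
  added field payload to record Shipment: optional bytes, tag 33 (in v2 it sits immediately before height) -> inert for the asked Shipment verdict: nothing fires
  added field balance to record Shipment: optional float64, tag 39 (in v2 it sits immediately before height) -> inert for the asked Shipment verdict: nothing fires
  renamed field checksum to blob in record Shipment (alias checksum declared on the renamed field) -> inert for the asked Shipment verdict: nothing fires


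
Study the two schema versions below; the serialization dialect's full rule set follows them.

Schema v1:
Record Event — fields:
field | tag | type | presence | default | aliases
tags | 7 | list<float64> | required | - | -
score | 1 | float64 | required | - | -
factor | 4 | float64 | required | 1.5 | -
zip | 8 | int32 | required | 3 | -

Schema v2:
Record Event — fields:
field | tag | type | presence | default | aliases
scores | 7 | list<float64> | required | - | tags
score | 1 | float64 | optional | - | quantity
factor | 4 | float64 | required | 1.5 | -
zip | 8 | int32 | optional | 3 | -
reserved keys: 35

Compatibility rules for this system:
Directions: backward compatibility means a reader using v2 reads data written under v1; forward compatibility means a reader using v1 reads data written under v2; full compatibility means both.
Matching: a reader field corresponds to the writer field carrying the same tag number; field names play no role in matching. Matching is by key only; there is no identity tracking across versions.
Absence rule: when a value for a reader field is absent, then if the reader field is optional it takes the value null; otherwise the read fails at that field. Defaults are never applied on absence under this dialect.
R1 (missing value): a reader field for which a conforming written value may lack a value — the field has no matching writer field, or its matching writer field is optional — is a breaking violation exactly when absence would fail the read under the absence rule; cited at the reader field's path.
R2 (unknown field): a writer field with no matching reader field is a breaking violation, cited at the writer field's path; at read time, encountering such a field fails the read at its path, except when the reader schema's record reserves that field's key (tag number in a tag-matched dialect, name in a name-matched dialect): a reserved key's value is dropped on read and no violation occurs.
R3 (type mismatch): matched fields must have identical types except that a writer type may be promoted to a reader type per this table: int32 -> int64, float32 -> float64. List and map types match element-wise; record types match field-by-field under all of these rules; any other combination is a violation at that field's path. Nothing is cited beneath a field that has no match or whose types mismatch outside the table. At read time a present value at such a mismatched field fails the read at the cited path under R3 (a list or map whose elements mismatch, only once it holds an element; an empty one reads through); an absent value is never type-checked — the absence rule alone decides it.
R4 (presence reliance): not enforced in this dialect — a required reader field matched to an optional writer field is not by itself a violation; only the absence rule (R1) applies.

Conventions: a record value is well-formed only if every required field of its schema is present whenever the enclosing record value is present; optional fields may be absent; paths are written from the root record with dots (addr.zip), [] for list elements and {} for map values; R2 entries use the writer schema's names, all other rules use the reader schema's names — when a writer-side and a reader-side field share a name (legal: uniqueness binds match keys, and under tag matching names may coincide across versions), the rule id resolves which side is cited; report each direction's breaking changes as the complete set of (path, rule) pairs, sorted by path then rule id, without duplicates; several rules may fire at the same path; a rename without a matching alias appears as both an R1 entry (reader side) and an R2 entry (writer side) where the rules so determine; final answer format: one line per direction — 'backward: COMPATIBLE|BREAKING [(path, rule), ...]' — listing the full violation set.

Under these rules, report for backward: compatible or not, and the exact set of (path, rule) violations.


backward: COMPATIBLE []

the writer's type comes first in each Event pair
backward pass over Event, reader schema v2, writer schema v1:
  list<float64> -> list<float64>, writer required: scores aligns to tags
  float64 -> float64, writer required: score aligns to score
  float64 -> float64, writer required: factor aligns to factor
  int32 -> int32, writer required: zip aligns to zip
  nothing fires on Event: backward is COMPATIBLE
remaining Event differences; none change what is asked:
  renamed field tags to scores in record Event (alias tags declared on the renamed field) -> fires no rule on Event, leaving the asked answer as it is
  field score in record Event: required changed to optional -> affects forward compatibility only, which is not asked
  field zip in record Event: required changed to optional -> affects forward compatibility only, which is not asked


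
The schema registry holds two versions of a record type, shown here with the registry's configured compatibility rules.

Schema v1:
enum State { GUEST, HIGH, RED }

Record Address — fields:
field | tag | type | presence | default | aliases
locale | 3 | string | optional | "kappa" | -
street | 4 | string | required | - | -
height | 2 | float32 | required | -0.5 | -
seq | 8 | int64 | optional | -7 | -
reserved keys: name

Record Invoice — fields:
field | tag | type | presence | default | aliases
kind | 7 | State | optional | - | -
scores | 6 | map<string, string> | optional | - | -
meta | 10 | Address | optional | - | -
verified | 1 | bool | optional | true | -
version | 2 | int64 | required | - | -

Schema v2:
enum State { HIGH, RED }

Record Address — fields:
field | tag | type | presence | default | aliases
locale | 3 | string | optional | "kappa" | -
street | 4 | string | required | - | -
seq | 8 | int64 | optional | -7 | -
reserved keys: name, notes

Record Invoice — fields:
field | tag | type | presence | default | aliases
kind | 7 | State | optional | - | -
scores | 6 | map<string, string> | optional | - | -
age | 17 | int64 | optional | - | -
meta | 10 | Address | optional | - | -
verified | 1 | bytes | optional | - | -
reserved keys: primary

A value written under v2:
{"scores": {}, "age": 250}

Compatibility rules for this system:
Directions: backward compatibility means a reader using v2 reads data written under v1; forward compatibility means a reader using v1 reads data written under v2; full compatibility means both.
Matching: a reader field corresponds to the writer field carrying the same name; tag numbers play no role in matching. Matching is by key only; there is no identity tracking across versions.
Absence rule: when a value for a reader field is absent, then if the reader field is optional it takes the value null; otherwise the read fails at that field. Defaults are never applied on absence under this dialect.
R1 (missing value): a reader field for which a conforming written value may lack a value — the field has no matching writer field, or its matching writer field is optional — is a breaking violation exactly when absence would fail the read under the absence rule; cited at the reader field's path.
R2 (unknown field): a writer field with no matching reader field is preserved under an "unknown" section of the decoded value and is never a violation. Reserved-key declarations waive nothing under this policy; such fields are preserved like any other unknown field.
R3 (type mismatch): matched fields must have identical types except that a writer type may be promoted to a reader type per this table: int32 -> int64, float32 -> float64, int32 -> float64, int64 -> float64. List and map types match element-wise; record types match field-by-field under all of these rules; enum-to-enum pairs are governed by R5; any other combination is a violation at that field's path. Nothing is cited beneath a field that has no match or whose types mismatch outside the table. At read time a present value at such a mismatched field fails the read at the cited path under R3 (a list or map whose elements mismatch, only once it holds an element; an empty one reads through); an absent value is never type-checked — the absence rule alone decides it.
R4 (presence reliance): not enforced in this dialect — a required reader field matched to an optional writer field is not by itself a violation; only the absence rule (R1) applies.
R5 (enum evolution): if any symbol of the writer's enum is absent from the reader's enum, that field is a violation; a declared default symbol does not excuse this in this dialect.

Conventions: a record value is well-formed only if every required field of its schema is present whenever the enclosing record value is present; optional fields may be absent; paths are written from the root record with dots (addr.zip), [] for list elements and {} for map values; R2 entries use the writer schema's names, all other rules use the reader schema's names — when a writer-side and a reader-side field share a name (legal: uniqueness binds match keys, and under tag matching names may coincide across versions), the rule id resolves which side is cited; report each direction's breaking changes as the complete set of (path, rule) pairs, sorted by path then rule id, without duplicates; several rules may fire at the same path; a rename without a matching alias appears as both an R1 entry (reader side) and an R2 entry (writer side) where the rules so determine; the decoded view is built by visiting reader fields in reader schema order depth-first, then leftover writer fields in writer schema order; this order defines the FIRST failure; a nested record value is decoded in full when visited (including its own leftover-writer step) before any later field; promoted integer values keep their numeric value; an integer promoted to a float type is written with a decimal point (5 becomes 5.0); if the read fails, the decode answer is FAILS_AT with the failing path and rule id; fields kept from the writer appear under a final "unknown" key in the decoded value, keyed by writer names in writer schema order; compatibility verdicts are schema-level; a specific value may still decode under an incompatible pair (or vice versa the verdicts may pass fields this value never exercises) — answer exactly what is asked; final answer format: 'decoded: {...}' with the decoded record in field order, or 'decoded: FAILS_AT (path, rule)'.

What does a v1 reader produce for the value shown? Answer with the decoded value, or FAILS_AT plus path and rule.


decoded: FAILS_AT (version, R1)

in Invoice below, arrows point writer -> reader
migrating the Invoice value to v1:
  kind := null (missing; optional => null)
  scores := {}
  meta := null (missing; optional => null)
  verified := null (missing; optional => null)
  read fails at version under R1 (no fill)
  => FAILS_AT (version, R1)
remaining Invoice differences; none change what is asked:
  enum State (field kind in record Invoice): symbol GUEST removed -> matters for Invoice compatibility verdicts, not for this value's decode
  removed field height from record Address -> matters for Invoice compatibility verdicts, not for this value's decode
  field verified in record Invoice: type bool changed to bytes (its default is dropped) -> matters for Invoice compatibility verdicts, not for this value's decode
  added field age to record Invoice: optional int64, tag 17 (in v2 it sits immediately before meta) -> fires no rule on Invoice under this dialect and leaves the result unchanged
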